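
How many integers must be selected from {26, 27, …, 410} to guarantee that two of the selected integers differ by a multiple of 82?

Group the integers by remainder mod 82; there are 82 residue classes, each nonempty in this range.
Choosing one from each class (82 integers) avoids any shared remainder.
One more choice must repeat a class, so two differ by a multiple of 82. Hence 82 + 1 = 83.

83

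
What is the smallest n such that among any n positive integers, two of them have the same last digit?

There are 10 possible last digits acting as pigeonholes.
With 10 positive integers we could place one in each, avoiding any repeat.
One more forces some class to hold 2, so 10 + 1 = 11.

11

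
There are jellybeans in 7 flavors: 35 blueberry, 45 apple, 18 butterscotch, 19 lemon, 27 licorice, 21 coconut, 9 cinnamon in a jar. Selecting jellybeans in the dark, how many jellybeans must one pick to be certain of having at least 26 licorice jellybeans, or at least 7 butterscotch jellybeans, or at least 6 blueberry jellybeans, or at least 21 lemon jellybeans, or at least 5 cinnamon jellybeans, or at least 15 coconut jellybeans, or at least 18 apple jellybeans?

91

The worst case stops just short of every target: 5 blueberry, 17 apple, 6 butterscotch, all 19 lemon, 25 licorice, 14 coconut, 4 cinnamon — 5 + 17 + 6 + 19 + 25 + 14 + 4 = 90 jellybeans.
One more jellybean must push some flavor to its target, so 90 + 1 = 91.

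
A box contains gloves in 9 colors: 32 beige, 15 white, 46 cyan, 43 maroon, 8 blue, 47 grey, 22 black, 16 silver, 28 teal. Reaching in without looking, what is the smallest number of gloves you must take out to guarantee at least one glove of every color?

250

The hardest color to obtain is blue: we could draw every other glove first — 257 − 8 = 249 gloves — without a single blue one.
The next draw must be blue, so 249 + 1 = 250.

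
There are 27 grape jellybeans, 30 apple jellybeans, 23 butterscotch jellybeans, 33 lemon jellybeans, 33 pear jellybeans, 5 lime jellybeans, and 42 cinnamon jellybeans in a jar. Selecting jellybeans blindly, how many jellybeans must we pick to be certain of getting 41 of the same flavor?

Treat the 7 flavors as pigeonholes.
In the worst case we take at most 40 of each flavor, but all 27 grape, all 30 apple, all 23 butterscotch, all 33 lemon, all 33 pear, and all 5 lime (fewer than 40), giving 27 + 30 + 23 + 33 + 33 + 5 + 40 = 191.
One more jellybean then forces some flavor to 41, so 191 + 1 = 192.

192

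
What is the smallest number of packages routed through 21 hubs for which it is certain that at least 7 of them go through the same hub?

There are 21 hubs acting as pigeonholes.
With 21 × 6 = 126 packages we could place exactly 6 in each, with no class reaching 7.
One more forces some class to hold 7, so 126 + 1 = 127.

127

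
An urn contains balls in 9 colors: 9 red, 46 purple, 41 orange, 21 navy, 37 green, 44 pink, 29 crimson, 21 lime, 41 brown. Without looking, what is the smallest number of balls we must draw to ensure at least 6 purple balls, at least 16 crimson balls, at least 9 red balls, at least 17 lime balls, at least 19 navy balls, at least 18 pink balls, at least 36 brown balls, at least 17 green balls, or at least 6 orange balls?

Each of the 9 colors has its own threshold; avoid all of them simultaneously.
The worst case stops just short of every target: 8 red, 5 purple, 5 orange, 18 navy, 16 green, 17 pink, 15 crimson, 16 lime, 35 brown — 8 + 5 + 5 + 18 + 16 + 17 + 15 + 16 + 35 = 135 balls.
One more ball must push some color to its target, so 135 + 1 = 136.

136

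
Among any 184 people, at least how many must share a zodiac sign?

16

If each of the 12 zodiac signs held at most 15, the total would be at most 12 × 15 = 180 < 184, a contradiction.
So at least one holds ⌈184/12⌉ = 16.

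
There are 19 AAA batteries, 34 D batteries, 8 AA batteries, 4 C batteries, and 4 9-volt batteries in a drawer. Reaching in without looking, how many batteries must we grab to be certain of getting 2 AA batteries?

63

The worst case draws every non-AA battery first: 19 + 34 + 4 + 4 = 61.
The next 2 draws are then forced to be AA, giving 61 + 2 = 63.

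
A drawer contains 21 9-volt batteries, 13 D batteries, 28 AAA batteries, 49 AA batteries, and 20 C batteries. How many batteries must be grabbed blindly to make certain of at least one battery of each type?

119

The hardest type to obtain is D: we could draw every other battery first — 131 − 13 = 118 batteries — without a single D one.
The next draw must be D, so 118 + 1 = 119.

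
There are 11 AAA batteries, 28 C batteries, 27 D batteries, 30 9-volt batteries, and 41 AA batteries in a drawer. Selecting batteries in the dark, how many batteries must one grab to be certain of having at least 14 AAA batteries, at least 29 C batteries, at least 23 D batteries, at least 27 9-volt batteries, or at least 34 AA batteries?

121

The worst case stops just short of every target: all 11 AAA, 28 C, 22 D, 26 9-volt, 33 AA — 11 + 28 + 22 + 26 + 33 = 120 batteries.
One more battery must push some type to its target, so 120 + 1 = 121.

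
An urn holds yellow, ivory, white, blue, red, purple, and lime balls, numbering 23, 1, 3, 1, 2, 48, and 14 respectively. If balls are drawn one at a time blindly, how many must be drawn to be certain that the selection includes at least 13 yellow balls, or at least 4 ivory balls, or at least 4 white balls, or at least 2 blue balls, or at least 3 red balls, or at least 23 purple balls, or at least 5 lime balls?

The worst case stops just short of every target: 12 yellow, all 1 ivory, 3 white, 1 blue, 2 red, 22 purple, 4 lime — 12 + 1 + 3 + 1 + 2 + 22 + 4 = 45 balls.
One more ball must push some color to its target, so 45 + 1 = 46.

46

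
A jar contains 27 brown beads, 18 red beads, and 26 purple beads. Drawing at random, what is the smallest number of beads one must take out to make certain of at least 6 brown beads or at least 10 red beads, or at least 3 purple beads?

The worst case stops just short of every target: 5 brown, 9 red, 2 purple — 5 + 9 + 2 = 16 beads.
One more bead must push some color to its target, so 16 + 1 = 17.

17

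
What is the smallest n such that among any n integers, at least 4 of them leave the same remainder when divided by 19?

58

There are 19 residue classes modulo 19 acting as pigeonholes.
With 19 × 3 = 57 integers we could place exactly 3 in each, with no class reaching 4.
One more forces some class to hold 4, so 57 + 1 = 58.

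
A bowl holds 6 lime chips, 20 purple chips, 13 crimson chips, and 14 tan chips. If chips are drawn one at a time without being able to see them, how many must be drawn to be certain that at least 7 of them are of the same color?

25

Treat the 4 colors as pigeonholes.
The worst case takes 6 chips of each color without reaching 7 of any: 4 × 6 = 24.
The next chip must bring some color to 7, so 24 + 1 = 25.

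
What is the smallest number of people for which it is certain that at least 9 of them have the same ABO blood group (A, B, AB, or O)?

33

There are 4 ABO blood groups acting as pigeonholes.
With 4 × 8 = 32 people we could place exactly 8 in each, with no class reaching 9.
One more forces some class to hold 9, so 32 + 1 = 33.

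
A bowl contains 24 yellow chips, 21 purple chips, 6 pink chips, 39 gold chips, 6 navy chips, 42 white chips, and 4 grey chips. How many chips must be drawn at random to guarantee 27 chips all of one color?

In the worst case we take at most 26 of each color, but all 24 yellow, all 21 purple, all 6 pink, all 6 navy, and all 4 grey (fewer than 26), giving 24 + 21 + 6 + 26 + 6 + 26 + 4 = 113.
One more chip then forces some color to 27, so 113 + 1 = 114.

114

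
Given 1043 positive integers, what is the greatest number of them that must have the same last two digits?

There are 100 possible two-digit endings, which serve as the pigeonholes.
If each of the 100 possible two-digit endings held at most 10, the total would be at most 100 × 10 = 1000 < 1043, a contradiction.
So at least one holds ⌈1043/100⌉ = 11.

11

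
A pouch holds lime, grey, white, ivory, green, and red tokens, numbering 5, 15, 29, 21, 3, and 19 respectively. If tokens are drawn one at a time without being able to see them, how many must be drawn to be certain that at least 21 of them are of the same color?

Treat the 6 colors as pigeonholes.
In the worst case we take at most 20 of each color, but all 5 lime, all 15 grey, all 3 green, and all 19 red (fewer than 20), giving 5 + 15 + 20 + 20 + 3 + 19 = 82.
One more token then forces some color to 21, so 82 + 1 = 83.

83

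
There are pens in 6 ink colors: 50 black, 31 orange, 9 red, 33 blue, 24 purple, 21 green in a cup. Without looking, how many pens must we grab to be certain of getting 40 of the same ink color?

In the worst case we take at most 39 of each ink color, but all 31 orange, all 9 red, all 33 blue, all 24 purple, and all 21 green (fewer than 39), giving 39 + 31 + 9 + 33 + 24 + 21 = 157.
One more pen then forces some ink color to 40, so 157 + 1 = 158.

158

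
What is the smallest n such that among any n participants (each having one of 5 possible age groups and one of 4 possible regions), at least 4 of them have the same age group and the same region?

There are 5 × 4 = 20 (age group, region) combinations acting as pigeonholes.
With 20 × 3 = 60 participants we could place exactly 3 in each, with no (age group, region) pair reaching 4.
One more forces some (age group, region) pair to hold 4, so 60 + 1 = 61.

61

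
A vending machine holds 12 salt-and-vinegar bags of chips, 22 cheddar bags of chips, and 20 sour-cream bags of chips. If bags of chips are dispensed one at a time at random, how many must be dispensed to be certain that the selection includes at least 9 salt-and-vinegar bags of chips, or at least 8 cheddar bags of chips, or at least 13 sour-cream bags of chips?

The worst case stops just short of every target: 8 salt-and-vinegar, 7 cheddar, 12 sour-cream — 8 + 7 + 12 = 27 bags of chips.
One more bag of chips must push some flavor to its target, so 27 + 1 = 28.

28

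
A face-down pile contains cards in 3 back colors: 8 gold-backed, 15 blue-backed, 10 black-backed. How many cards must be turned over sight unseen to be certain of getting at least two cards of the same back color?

4

Treat the 3 back colors as pigeonholes.
The worst case takes 1 card of each back color without reaching 2 of any: 3 × 1 = 3.
The next card must bring some back color to 2, so 3 + 1 = 4.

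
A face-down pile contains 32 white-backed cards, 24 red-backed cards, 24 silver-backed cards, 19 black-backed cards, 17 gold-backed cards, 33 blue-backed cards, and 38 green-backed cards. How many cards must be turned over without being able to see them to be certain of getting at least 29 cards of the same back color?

Treat the 7 back colors as pigeonholes.
In the worst case we take at most 28 of each back color, but all 24 red-backed, all 24 silver-backed, all 19 black-backed, and all 17 gold-backed (fewer than 28), giving 28 + 24 + 24 + 19 + 17 + 28 + 28 = 168.
One more card then forces some back color to 29, so 168 + 1 = 169.

169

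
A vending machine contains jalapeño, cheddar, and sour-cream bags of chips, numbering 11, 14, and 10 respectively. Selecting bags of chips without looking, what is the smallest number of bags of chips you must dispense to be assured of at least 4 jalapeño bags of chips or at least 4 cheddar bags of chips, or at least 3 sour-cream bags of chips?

9

The worst case stops just short of every target: 3 jalapeño, 3 cheddar, 2 sour-cream — 3 + 3 + 2 = 8 bags of chips.
One more bag of chips must push some flavor to its target, so 8 + 1 = 9.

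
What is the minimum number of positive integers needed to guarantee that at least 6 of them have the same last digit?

There are 10 possible last digits acting as pigeonholes.
With 10 × 5 = 50 positive integers we could place exactly 5 in each, with no class reaching 6.
One more forces some class to hold 6, so 50 + 1 = 51.

51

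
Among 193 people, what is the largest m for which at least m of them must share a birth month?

The 193 people fall into 12 months of the year.
If each of the 12 months of the year held at most 16, the total would be at most 12 × 16 = 192 < 193, a contradiction.
So at least one holds ⌈193/12⌉ = 17.

17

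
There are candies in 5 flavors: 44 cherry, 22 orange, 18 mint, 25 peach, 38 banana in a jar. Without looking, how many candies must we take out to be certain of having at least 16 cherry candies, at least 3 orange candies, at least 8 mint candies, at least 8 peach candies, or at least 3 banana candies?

34

Each of the 5 flavors has its own threshold; avoid all of them simultaneously.
The worst case stops just short of every target: 15 cherry, 2 orange, 7 mint, 7 peach, 2 banana — 15 + 2 + 7 + 7 + 2 = 33 candies.
One more candy must push some flavor to its target, so 33 + 1 = 34.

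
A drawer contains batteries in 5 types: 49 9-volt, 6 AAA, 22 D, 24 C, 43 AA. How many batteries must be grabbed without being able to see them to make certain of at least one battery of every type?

139

The hardest type to obtain is AAA: we could draw every other battery first — 144 − 6 = 138 batteries — without a single AAA one.
The next draw must be AAA, so 138 + 1 = 139.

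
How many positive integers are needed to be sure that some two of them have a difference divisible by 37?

38

Use the pigeonhole principle on residue classes: two integers differ by a multiple of 37 exactly when they share a remainder mod 37.
There are 37 residue classes mod 37, so 37 integers can all lie in distinct classes.
One more integer must repeat a residue, giving a difference divisible by 37. So n = 37 + 1 = 38.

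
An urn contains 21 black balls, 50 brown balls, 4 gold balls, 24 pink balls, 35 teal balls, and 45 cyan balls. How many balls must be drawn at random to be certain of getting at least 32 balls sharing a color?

143

Treat the 6 colors as pigeonholes.
In the worst case we take at most 31 of each color, but all 21 black, all 4 gold, and all 24 pink (fewer than 31), giving 21 + 31 + 4 + 24 + 31 + 31 = 142.
One more ball then forces some color to 32, so 142 + 1 = 143.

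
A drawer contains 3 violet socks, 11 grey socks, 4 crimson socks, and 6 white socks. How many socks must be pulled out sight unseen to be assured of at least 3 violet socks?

24

The worst case draws every non-violet sock first: 11 + 4 + 6 = 21.
The next 3 draws are then forced to be violet, giving 21 + 3 = 24.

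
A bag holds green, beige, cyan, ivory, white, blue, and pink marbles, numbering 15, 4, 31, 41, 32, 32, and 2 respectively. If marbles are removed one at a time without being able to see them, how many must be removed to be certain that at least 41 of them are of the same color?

157

In the worst case we take at most 40 of each color, but all 15 green, all 4 beige, all 31 cyan, all 32 white, all 32 blue, and all 2 pink (fewer than 40), giving 15 + 4 + 31 + 40 + 32 + 32 + 2 = 156.
One more marble then forces some color to 41, so 156 + 1 = 157.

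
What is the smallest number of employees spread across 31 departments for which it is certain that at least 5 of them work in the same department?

125

There are 31 departments acting as pigeonholes.
With 31 × 4 = 124 employees we could place exactly 4 in each, with no class reaching 5.
One more forces some class to hold 5, so 124 + 1 = 125.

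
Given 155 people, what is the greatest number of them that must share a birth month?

There are 12 months of the year, which serve as the pigeonholes.
If each of the 12 months of the year held at most 12, the total would be at most 12 × 12 = 144 < 155, a contradiction.
So at least one holds ⌈155/12⌉ = 13.

13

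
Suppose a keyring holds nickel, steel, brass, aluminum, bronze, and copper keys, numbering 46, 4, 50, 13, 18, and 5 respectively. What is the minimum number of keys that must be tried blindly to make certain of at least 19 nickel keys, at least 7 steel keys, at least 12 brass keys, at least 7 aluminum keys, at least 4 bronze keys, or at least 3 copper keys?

Each of the 6 types has its own threshold; avoid all of them simultaneously.
The worst case stops just short of every target: 18 nickel, all 4 steel, 11 brass, 6 aluminum, 3 bronze, 2 copper — 18 + 4 + 11 + 6 + 3 + 2 = 44 keys.
One more key must push some type to its target, so 44 + 1 = 45.

45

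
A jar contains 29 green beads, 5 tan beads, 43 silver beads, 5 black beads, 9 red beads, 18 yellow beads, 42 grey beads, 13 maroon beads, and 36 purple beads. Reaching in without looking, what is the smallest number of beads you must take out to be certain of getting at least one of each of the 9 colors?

196

The hardest color to obtain is tan: we could draw every other bead first — 200 − 5 = 195 beads — without a single tan one.
The next draw must be tan, so 195 + 1 = 196.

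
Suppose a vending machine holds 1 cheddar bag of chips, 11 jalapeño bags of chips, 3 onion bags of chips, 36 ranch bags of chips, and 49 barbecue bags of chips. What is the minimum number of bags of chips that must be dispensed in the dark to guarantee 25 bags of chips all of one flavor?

64

Treat the 5 flavors as pigeonholes.
In the worst case we take at most 24 of each flavor, but all 1 cheddar, all 11 jalapeño, and all 3 onion (fewer than 24), giving 1 + 11 + 3 + 24 + 24 = 63.
One more bag of chips then forces some flavor to 25, so 63 + 1 = 64.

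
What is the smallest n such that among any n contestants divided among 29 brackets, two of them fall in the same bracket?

30

There are 29 brackets acting as pigeonholes.
With 29 contestants we could place one in each, avoiding any repeat.
One more forces some class to hold 2, so 29 + 1 = 30.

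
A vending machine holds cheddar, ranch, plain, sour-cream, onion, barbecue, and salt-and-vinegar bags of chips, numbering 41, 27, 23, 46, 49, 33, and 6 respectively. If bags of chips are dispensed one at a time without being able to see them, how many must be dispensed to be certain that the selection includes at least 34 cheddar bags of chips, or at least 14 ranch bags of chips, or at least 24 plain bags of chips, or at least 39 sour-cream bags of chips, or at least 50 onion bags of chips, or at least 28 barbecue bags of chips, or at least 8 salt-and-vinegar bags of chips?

The worst case stops just short of every target: 33 cheddar, 13 ranch, 23 plain, 38 sour-cream, 49 onion, 27 barbecue, all 6 salt-and-vinegar — 33 + 13 + 23 + 38 + 49 + 27 + 6 = 189 bags of chips.
One more bag of chips must push some flavor to its target, so 189 + 1 = 190.

190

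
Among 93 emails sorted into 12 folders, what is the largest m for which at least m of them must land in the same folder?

8

The 93 emails fall into 12 folders.
If each of the 12 folders held at most 7, the total would be at most 12 × 7 = 84 < 93, a contradiction.
So at least one holds ⌈93/12⌉ = 8.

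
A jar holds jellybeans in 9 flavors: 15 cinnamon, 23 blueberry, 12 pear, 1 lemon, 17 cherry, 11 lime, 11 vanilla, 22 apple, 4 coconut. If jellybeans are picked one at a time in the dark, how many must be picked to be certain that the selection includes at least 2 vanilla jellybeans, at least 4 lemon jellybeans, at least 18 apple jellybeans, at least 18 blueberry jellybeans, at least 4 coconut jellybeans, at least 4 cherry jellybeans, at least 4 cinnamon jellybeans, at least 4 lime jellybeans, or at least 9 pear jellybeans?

57

The worst case stops just short of every target: 3 cinnamon, 17 blueberry, 8 pear, all 1 lemon, 3 cherry, 3 lime, 1 vanilla, 17 apple, 3 coconut — 3 + 17 + 8 + 1 + 3 + 3 + 1 + 17 + 3 = 56 jellybeans.
One more jellybean must push some flavor to its target, so 56 + 1 = 57.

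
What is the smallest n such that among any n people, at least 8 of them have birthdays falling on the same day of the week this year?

There are 7 days of the week acting as pigeonholes.
With 7 × 7 = 49 people we could place exactly 7 in each, with no class reaching 8.
One more forces some class to hold 8, so 49 + 1 = 50.

50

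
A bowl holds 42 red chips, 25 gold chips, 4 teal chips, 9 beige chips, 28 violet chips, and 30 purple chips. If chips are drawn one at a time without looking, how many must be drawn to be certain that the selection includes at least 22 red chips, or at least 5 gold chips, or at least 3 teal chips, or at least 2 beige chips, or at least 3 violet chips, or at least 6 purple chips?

The worst case stops just short of every target: 21 red, 4 gold, 2 teal, 1 beige, 2 violet, 5 purple — 21 + 4 + 2 + 1 + 2 + 5 = 35 chips.
One more chip must push some color to its target, so 35 + 1 = 36.

36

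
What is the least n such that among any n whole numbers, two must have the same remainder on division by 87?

Two integers differ by a multiple of 87 exactly when they share a remainder mod 87.
There are 87 residue classes mod 87, so 87 integers can all lie in distinct classes.
One more integer must repeat a residue, giving a difference divisible by 87. So n = 87 + 1 = 88.

88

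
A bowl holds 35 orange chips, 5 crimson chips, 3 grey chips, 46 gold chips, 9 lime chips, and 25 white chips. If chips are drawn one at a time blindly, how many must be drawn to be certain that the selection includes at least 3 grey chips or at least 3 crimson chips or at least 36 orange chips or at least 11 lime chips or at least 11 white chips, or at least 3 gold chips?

The worst case stops just short of every target: 35 orange, 2 crimson, 2 grey, 2 gold, all 9 lime, 10 white — 35 + 2 + 2 + 2 + 9 + 10 = 60 chips.
One more chip must push some color to its target, so 60 + 1 = 61.

61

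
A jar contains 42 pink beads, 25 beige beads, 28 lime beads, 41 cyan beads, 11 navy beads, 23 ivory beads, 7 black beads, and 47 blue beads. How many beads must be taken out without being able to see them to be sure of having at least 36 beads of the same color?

Treat the 8 colors as pigeonholes.
In the worst case we take at most 35 of each color, but all 25 beige, all 28 lime, all 11 navy, all 23 ivory, and all 7 black (fewer than 35), giving 35 + 25 + 28 + 35 + 11 + 23 + 7 + 35 = 199.
One more bead then forces some color to 36, so 199 + 1 = 200.

200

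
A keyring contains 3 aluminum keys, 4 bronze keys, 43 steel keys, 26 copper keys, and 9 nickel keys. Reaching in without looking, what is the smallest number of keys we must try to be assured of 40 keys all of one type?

82

Treat the 5 types as pigeonholes.
In the worst case we take at most 39 of each type, but all 3 aluminum, all 4 bronze, all 26 copper, and all 9 nickel (fewer than 39), giving 3 + 4 + 39 + 26 + 9 = 81.
One more key then forces some type to 40, so 81 + 1 = 82.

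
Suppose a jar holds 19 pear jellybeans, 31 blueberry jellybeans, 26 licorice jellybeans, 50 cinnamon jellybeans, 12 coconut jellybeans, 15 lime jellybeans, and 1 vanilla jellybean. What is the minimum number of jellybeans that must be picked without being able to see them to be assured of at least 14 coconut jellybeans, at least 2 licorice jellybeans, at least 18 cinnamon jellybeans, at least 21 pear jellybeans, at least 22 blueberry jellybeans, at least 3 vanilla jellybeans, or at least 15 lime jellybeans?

The worst case stops just short of every target: all 19 pear, 21 blueberry, 1 licorice, 17 cinnamon, all 12 coconut, 14 lime, all 1 vanilla — 19 + 21 + 1 + 17 + 12 + 14 + 1 = 85 jellybeans.
One more jellybean must push some flavor to its target, so 85 + 1 = 86.

86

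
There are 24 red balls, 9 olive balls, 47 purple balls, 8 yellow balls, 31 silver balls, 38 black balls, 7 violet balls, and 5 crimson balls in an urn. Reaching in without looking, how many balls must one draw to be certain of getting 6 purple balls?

128

The worst case draws every non-purple ball first: 24 + 9 + 8 + 31 + 38 + 7 + 5 = 122.
The next 6 draws are then forced to be purple, giving 122 + 6 = 128.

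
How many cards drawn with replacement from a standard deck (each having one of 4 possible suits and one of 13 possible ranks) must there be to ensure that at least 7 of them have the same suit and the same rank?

There are 4 × 13 = 52 (suit, rank) combinations acting as pigeonholes.
With 52 × 6 = 312 cards drawn with replacement from a standard deck we could place exactly 6 in each, with no (suit, rank) pair reaching 7.
One more forces some (suit, rank) pair to hold 7, so 312 + 1 = 313.

313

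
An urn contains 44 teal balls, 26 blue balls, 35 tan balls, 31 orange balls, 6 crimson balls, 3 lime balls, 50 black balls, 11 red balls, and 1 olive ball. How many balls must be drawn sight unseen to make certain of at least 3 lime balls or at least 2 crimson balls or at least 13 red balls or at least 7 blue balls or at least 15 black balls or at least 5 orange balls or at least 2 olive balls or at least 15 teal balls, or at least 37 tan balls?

89

The worst case stops just short of every target: 14 teal, 6 blue, all 35 tan, 4 orange, 1 crimson, 2 lime, 14 black, all 11 red, 1 olive — 14 + 6 + 35 + 4 + 1 + 2 + 14 + 11 + 1 = 88 balls.
One more ball must push some color to its target, so 88 + 1 = 89.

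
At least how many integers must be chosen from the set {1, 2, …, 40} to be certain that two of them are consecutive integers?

Partition {1, …, 40} into 20 pairs: {1,2}, {3,4}, …, {39,40}.
Choosing 20 integers — say the 20 even numbers 2, 4, …, 40 — takes one from each pair and avoids the property.
Choosing 21 forces two into the same pair by pigeonhole, and those are consecutive. So 21.

21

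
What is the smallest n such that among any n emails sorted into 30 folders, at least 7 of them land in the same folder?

181

There are 30 folders acting as pigeonholes.
With 30 × 6 = 180 emails we could place exactly 6 in each, with no class reaching 7.
One more forces some class to hold 7, so 180 + 1 = 181.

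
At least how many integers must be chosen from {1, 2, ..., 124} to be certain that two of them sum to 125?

63

Partition {1, …, 124} into 62 pairs: {1,124}, {2,123}, …, {62,63}.
Choosing 62 integers — say the integers 1 through 62 — takes one from each pair and avoids the property.
Choosing 63 forces two into the same pair by pigeonhole, and those sum to 125. So 63.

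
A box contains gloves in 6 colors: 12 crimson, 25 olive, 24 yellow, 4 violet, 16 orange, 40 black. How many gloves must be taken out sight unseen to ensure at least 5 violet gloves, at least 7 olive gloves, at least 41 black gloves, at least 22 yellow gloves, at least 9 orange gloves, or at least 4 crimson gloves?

The worst case stops just short of every target: 3 crimson, 6 olive, 21 yellow, 4 violet, 8 orange, 40 black — 3 + 6 + 21 + 4 + 8 + 40 = 82 gloves.
One more glove must push some color to its target, so 82 + 1 = 83.

83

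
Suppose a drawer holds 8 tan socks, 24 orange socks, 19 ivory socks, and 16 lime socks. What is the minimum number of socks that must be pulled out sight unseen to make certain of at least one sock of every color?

60

The hardest color to obtain is tan: we could draw every other sock first — 67 − 8 = 59 socks — without a single tan one.
The next draw must be tan, so 59 + 1 = 60.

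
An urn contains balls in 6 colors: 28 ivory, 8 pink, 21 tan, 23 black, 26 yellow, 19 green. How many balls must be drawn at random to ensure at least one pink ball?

To avoid pink balls as long as possible, exhaust the other 5 colors first.
The worst case draws every non-pink ball first: 28 + 21 + 23 + 26 + 19 = 117.
The next draw is then forced to be pink, giving 117 + 1 = 118.

118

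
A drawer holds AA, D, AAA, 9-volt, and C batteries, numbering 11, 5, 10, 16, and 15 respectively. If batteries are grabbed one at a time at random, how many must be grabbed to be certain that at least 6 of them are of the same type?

Treat the 5 types as pigeonholes.
The worst case takes 5 batteries of each type without reaching 6 of any: 5 × 5 = 25.
The next battery must bring some type to 6, so 25 + 1 = 26.

26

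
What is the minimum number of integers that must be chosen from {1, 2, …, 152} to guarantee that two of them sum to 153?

77

Partition {1, …, 152} into 76 pairs: {1,152}, {2,151}, …, {76,77}.
Choosing 76 integers — say the integers 1 through 76 — takes one from each pair and avoids the property.
Choosing 77 forces two into the same pair by pigeonhole, and those sum to 153. So 77.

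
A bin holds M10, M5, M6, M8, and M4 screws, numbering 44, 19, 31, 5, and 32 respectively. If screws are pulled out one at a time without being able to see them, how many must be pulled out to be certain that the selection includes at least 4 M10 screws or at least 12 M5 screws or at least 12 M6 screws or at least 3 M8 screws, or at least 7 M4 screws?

34

Each of the 5 sizes has its own threshold; avoid all of them simultaneously.
The worst case stops just short of every target: 3 M10, 11 M5, 11 M6, 2 M8, 6 M4 — 3 + 11 + 11 + 2 + 6 = 33 screws.
One more screw must push some size to its target, so 33 + 1 = 34.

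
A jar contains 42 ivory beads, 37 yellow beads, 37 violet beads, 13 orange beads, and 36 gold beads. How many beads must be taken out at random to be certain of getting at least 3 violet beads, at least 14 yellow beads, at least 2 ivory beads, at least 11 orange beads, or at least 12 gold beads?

38

The worst case stops just short of every target: 1 ivory, 13 yellow, 2 violet, 10 orange, 11 gold — 1 + 13 + 2 + 10 + 11 = 37 beads.
One more bead must push some color to its target, so 37 + 1 = 38.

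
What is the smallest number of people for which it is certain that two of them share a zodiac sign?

There are 12 zodiac signs acting as pigeonholes.
With 12 people we could place one in each, avoiding any repeat.
One more forces some class to hold 2, so 12 + 1 = 13.

13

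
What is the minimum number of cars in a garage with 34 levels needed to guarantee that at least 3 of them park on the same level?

69

There are 34 levels acting as pigeonholes.
With 34 × 2 = 68 cars we could place exactly 2 in each, with no class reaching 3.
One more forces some class to hold 3, so 68 + 1 = 69.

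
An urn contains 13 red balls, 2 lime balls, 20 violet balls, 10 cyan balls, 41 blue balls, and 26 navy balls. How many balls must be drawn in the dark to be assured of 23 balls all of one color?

In the worst case we take at most 22 of each color, but all 13 red, all 2 lime, all 20 violet, and all 10 cyan (fewer than 22), giving 13 + 2 + 20 + 10 + 22 + 22 = 89.
One more ball then forces some color to 23, so 89 + 1 = 90.

90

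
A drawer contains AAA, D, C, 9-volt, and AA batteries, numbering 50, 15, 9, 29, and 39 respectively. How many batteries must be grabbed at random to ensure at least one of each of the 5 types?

The hardest type to obtain is C: we could draw every other battery first — 142 − 9 = 133 batteries — without a single C one.
The next draw must be C, so 133 + 1 = 134.

134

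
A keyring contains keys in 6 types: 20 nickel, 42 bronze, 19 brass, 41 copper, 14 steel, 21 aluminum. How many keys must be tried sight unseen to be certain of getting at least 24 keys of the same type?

121

Treat the 6 types as pigeonholes.
In the worst case we take at most 23 of each type, but all 20 nickel, all 19 brass, all 14 steel, and all 21 aluminum (fewer than 23), giving 20 + 23 + 19 + 23 + 14 + 21 = 120.
One more key then forces some type to 24, so 120 + 1 = 121.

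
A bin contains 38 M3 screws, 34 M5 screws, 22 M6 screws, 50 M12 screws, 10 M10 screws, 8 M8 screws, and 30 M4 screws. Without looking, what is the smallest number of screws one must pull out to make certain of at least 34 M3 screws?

To avoid M3 screws as long as possible, exhaust the other 6 sizes first.
The worst case draws every non-M3 screw first: 34 + 22 + 50 + 10 + 8 + 30 = 154.
The next 34 draws are then forced to be M3, giving 154 + 34 = 188.

188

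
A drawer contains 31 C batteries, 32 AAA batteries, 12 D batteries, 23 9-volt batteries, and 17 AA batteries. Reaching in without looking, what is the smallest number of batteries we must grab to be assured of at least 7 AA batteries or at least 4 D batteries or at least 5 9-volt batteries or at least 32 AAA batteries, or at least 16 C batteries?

60

Each of the 5 types has its own threshold; avoid all of them simultaneously.
The worst case stops just short of every target: 15 C, 31 AAA, 3 D, 4 9-volt, 6 AA — 15 + 31 + 3 + 4 + 6 = 59 batteries.
One more battery must push some type to its target, so 59 + 1 = 60.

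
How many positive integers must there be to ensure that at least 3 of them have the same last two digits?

There are 100 possible two-digit endings acting as pigeonholes.
With 100 × 2 = 200 positive integers we could place exactly 2 in each, with no class reaching 3.
One more forces some class to hold 3, so 200 + 1 = 201.

201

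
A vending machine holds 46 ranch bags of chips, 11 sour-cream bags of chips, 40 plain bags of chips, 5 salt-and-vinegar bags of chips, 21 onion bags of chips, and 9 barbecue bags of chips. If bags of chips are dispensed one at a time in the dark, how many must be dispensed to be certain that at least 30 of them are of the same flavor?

105

In the worst case we take at most 29 of each flavor, but all 11 sour-cream, all 5 salt-and-vinegar, all 21 onion, and all 9 barbecue (fewer than 29), giving 29 + 11 + 29 + 5 + 21 + 9 = 104.
One more bag of chips then forces some flavor to 30, so 104 + 1 = 105.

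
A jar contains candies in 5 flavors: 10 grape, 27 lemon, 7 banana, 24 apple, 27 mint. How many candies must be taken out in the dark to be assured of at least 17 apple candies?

To avoid apple candies as long as possible, exhaust the other 4 flavors first.
The worst case draws every non-apple candy first: 10 + 27 + 7 + 27 = 71.
The next 17 draws are then forced to be apple, giving 71 + 17 = 88.

88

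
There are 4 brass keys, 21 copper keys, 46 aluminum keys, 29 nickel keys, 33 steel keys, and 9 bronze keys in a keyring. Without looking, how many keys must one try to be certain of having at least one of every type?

The hardest type to obtain is brass: we could draw every other key first — 142 − 4 = 138 keys — without a single brass one.
The next draw must be brass, so 138 + 1 = 139.

139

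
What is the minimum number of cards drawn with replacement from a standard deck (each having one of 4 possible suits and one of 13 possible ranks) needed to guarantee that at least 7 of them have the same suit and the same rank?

313

There are 4 × 13 = 52 (suit, rank) combinations acting as pigeonholes.
With 52 × 6 = 312 cards drawn with replacement from a standard deck we could place exactly 6 in each, with no (suit, rank) pair reaching 7.
One more forces some (suit, rank) pair to hold 7, so 312 + 1 = 313.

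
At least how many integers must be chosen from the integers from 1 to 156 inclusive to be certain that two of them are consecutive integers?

79

Partition {1, …, 156} into 78 pairs: {1,2}, {3,4}, …, {155,156}.
Choosing 78 integers — say the 78 even numbers 2, 4, …, 156 — takes one from each pair and avoids the property.
Choosing 79 forces two into the same pair by pigeonhole, and those are consecutive. So 79.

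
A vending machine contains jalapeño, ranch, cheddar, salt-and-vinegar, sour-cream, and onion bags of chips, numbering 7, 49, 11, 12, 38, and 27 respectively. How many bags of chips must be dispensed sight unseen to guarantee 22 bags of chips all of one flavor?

94

In the worst case we take at most 21 of each flavor, but all 7 jalapeño, all 11 cheddar, and all 12 salt-and-vinegar (fewer than 21), giving 7 + 21 + 11 + 12 + 21 + 21 = 93.
One more bag of chips then forces some flavor to 22, so 93 + 1 = 94.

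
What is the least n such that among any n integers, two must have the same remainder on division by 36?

37

Two integers differ by a multiple of 36 exactly when they share a remainder mod 36.
There are 36 residue classes mod 36, so 36 integers can all lie in distinct classes.
One more integer must repeat a residue, giving a difference divisible by 36. So n = 36 + 1 = 37.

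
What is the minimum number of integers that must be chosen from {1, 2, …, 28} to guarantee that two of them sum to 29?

15

Partition {1, …, 28} into 14 pairs: {1,28}, {2,27}, …, {14,15}.
Choosing 14 integers — say the integers 1 through 14 — takes one from each pair and avoids the property.
Choosing 15 forces two into the same pair by pigeonhole, and those sum to 29. So 15.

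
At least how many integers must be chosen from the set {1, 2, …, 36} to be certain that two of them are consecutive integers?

19

Partition {1, …, 36} into 18 pairs: {1,2}, {3,4}, …, {35,36}.
Choosing 18 integers — say the 18 even numbers 2, 4, …, 36 — takes one from each pair and avoids the property.
Choosing 19 forces two into the same pair by pigeonhole, and those are consecutive. So 19.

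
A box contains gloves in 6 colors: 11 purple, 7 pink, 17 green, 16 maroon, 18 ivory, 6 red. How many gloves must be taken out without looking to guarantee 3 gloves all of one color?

13

The worst case takes 2 gloves of each color without reaching 3 of any: 6 × 2 = 12.
The next glove must bring some color to 3, so 12 + 1 = 13.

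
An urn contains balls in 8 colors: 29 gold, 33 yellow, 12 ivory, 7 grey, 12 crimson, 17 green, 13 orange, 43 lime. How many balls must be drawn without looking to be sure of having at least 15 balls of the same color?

In the worst case we take at most 14 of each color, but all 12 ivory, all 7 grey, all 12 crimson, and all 13 orange (fewer than 14), giving 14 + 14 + 12 + 7 + 12 + 14 + 13 + 14 = 100.
One more ball then forces some color to 15, so 100 + 1 = 101.

101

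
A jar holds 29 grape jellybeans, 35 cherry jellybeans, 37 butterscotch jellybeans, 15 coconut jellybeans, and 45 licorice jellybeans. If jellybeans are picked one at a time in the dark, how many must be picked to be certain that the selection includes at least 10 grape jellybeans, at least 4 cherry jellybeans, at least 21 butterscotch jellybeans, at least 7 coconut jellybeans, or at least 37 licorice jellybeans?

The worst case stops just short of every target: 9 grape, 3 cherry, 20 butterscotch, 6 coconut, 36 licorice — 9 + 3 + 20 + 6 + 36 = 74 jellybeans.
One more jellybean must push some flavor to its target, so 74 + 1 = 75.

75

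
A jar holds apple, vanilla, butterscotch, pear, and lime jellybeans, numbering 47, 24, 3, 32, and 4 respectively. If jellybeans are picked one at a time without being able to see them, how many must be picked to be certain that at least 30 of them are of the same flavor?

Treat the 5 flavors as pigeonholes.
In the worst case we take at most 29 of each flavor, but all 24 vanilla, all 3 butterscotch, and all 4 lime (fewer than 29), giving 29 + 24 + 3 + 29 + 4 = 89.
One more jellybean then forces some flavor to 30, so 89 + 1 = 90.

90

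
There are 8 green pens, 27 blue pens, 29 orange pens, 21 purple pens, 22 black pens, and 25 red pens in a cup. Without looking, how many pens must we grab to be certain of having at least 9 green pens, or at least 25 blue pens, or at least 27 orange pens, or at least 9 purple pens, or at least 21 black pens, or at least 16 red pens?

The worst case stops just short of every target: 8 green, 24 blue, 26 orange, 8 purple, 20 black, 15 red — 8 + 24 + 26 + 8 + 20 + 15 = 101 pens.
One more pen must push some ink color to its target, so 101 + 1 = 102.

102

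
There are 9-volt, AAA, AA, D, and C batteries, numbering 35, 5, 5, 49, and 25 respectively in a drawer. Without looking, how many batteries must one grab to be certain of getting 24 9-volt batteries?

The worst case draws every non-9-volt battery first: 5 + 5 + 49 + 25 = 84.
The next 24 draws are then forced to be 9-volt, giving 84 + 24 = 108.

108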